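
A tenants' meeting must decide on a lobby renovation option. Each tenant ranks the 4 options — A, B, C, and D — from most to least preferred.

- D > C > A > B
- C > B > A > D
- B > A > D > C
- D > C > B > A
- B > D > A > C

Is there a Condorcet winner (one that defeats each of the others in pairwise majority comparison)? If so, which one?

Head-to-head results (5 voters total):
A vs B: B wins 4–1.
A vs C: C wins 3–2.
A vs D: D wins 3–2.
B vs C: C wins 3–2.
B vs D: B wins 3–2.
C vs D: D wins 4–1.
No candidate beats all others: B beats D beats C beats B, a majority cycle.

There is no Condorcet winner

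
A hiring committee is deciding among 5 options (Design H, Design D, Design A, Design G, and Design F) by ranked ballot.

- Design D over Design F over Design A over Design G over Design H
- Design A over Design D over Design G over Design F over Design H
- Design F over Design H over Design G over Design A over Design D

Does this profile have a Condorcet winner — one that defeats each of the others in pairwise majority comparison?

Head-to-head results (3 voters total):
Design H vs Design D: Design D wins 2–1.
Design H vs Design A: Design A wins 2–1.
Design H vs Design G: Design G wins 2–1.
Design H vs Design F: Design F wins 3–0.
Design D vs Design A: Design A wins 2–1.
Design D vs Design G: Design D wins 2–1.
Design D vs Design F: Design D wins 2–1.
Design A vs Design G: Design A wins 2–1.
Design A vs Design F: Design F wins 2–1.
Design G vs Design F: Design F wins 2–1.
No candidate beats all others: Design D beats Design F beats Design A beats Design D, a majority cycle.

No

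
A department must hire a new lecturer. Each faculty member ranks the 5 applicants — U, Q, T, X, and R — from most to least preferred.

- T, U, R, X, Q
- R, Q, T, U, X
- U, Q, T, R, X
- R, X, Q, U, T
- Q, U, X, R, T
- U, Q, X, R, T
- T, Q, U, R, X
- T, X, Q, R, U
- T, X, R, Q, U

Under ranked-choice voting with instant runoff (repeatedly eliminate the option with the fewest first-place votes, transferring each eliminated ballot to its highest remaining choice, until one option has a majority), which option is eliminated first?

Round 1: T 4, U 2, R 2, Q 1, X 0. X has the fewest and is eliminated.
Round 2: T 4, U 2, R 2, Q 1. Q has the fewest and is eliminated.
Round 3: T 4, U 3, R 2. R has the fewest and is eliminated.
Round 4: T 5, U 4. T has a majority.

X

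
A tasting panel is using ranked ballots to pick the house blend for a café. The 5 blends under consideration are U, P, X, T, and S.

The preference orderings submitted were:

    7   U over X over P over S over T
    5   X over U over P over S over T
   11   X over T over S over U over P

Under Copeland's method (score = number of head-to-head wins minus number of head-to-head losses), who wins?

X

Pairwise results:
  U vs P: U wins 23–0.
  U vs X: X wins 16–7.
  U vs T: U wins 12–11.
  U vs S: U wins 12–11.
  P vs X: X wins 23–0.
  P vs T: P wins 12–11.
  P vs S: P wins 12–11.
  X vs T: X wins 23–0.
  X vs S: X wins 23–0.
  T vs S: S wins 12–11.
Copeland scores (wins − losses):
  U: 3 − 1 = 2
  P: 2 − 2 = 0
  X: 4 − 0 = 4
  T: 0 − 4 = -4
  S: 1 − 3 = -2
X has the best Copeland score.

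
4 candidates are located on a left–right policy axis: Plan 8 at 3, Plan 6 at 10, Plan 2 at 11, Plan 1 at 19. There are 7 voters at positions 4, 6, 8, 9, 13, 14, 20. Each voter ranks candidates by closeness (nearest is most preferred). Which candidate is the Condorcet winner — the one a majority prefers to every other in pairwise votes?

With single-peaked preferences on a line, the Condorcet winner is the candidate closest to the median voter.
The median voter (position 9) is closest to Plan 6 at 10.
Check: Plan 6 vs Plan 2 — voters closer to Plan 6: 4 of 7.

Plan 6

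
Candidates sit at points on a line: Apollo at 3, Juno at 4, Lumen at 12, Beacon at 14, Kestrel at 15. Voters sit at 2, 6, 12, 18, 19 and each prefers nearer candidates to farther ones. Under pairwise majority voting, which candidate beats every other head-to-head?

With single-peaked preferences on a line, the Condorcet winner is the candidate closest to the median voter.
The median voter (position 12) is closest to Lumen at 12.
Check: Lumen vs Kestrel — voters closer to Lumen: 3 of 5.

Lumen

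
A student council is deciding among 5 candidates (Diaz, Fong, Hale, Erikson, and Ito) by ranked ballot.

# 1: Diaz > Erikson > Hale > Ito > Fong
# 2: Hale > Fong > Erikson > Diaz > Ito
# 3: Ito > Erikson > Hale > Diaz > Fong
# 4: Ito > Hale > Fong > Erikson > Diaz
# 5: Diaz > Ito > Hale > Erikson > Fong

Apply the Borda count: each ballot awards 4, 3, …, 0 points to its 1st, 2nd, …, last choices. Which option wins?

Borda scores:
  Diaz: 4 + 1 + 1 + 0 + 4 = 10
  Fong: 0 + 3 + 0 + 2 + 0 = 5
  Hale: 2 + 4 + 2 + 3 + 2 = 13
  Erikson: 3 + 2 + 3 + 1 + 1 = 10
  Ito: 1 + 0 + 4 + 4 + 3 = 12
Hale has the highest total.

Hale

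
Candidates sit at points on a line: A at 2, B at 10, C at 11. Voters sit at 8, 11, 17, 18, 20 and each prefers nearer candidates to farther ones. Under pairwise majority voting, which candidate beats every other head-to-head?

C

With single-peaked preferences on a line, the Condorcet winner is the candidate closest to the median voter.
The median voter (position 17) is closest to C at 11.
Check: C vs B — voters closer to C: 4 of 5.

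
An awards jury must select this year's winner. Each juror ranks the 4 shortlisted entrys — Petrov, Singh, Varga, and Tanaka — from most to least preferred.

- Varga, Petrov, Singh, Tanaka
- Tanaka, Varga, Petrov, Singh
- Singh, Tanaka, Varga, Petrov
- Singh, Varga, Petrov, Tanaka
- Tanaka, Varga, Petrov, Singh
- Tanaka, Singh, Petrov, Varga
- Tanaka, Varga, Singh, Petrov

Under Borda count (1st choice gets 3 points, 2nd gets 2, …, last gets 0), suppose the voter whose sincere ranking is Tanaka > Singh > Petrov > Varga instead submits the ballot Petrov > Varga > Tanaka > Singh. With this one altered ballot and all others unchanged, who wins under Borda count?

Varga

Borda totals with the altered ballot: Petrov 8, Singh 8, Varga 14, Tanaka 12.
The switch changes the winner from Tanaka to Varga.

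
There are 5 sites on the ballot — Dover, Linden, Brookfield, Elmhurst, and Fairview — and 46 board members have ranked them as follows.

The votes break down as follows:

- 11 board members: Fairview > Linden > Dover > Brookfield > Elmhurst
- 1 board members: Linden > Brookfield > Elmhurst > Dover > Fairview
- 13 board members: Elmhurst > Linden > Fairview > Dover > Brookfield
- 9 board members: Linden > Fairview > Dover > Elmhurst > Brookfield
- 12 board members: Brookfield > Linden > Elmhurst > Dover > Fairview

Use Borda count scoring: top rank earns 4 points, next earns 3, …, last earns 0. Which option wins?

Linden

Borda scores:
  Dover: 11·2 + 1 + 13·1 + 9·2 + 12·1 = 66
  Linden: 11·3 + 4 + 13·3 + 9·4 + 12·3 = 148
  Brookfield: 11·1 + 3 + 13·0 + 9·0 + 12·4 = 62
  Elmhurst: 11·0 + 2 + 13·4 + 9·1 + 12·2 = 87
  Fairview: 11·4 + 0 + 13·2 + 9·3 + 12·0 = 97
Linden has the highest total.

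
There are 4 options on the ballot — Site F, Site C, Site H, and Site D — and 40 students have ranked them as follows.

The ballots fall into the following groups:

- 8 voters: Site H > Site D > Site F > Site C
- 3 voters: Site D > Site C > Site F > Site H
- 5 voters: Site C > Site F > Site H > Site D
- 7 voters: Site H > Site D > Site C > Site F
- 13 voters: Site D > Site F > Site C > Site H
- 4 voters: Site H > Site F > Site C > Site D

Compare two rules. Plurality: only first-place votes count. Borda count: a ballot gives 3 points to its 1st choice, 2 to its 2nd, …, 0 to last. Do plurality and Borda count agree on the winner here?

No

Plurality first-place counts: Site F 0, Site C 5, Site H 19, Site D 16 → Site H.
Borda totals: Site F 55, Site C 45, Site H 62, Site D 78 → Site D.
The two rules disagree: plurality picks Site H, Borda picks Site D.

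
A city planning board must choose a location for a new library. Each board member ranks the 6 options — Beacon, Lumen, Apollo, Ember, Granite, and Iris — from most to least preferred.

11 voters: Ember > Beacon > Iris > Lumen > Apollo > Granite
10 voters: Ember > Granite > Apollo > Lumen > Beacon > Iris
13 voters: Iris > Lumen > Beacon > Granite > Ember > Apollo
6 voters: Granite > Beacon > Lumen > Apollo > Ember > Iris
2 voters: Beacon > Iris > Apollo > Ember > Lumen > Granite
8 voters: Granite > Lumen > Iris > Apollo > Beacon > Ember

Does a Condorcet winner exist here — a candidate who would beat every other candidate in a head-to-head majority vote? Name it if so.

Head-to-head results (50 voters total):
Beacon vs Lumen: Lumen wins 31–19.
Beacon vs Apollo: Beacon wins 32–18.
Beacon vs Ember: Beacon wins 29–21.
Beacon vs Granite: Beacon wins 26–24.
Beacon vs Iris: Beacon wins 29–21.
Lumen vs Apollo: Lumen wins 38–12.
Lumen vs Ember: Lumen wins 27–23.
Lumen vs Granite: Lumen wins 26–24.
Lumen vs Iris: Iris wins 26–24.
Apollo vs Ember: Ember wins 34–16.
Apollo vs Granite: Granite wins 37–13.
Apollo vs Iris: Iris wins 34–16.
Ember vs Granite: Granite wins 27–23.
Ember vs Iris: Ember wins 27–23.
Granite vs Iris: Iris wins 26–24.
No candidate beats all others: Beacon beats Iris beats Lumen beats Beacon, a majority cycle.

There is no Condorcet winner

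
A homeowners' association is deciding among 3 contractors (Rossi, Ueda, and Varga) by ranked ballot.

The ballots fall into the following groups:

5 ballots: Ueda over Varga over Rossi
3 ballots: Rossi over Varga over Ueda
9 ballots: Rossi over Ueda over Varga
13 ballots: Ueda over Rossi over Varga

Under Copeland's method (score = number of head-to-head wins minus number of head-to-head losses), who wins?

Ueda

Pairwise results:
  Rossi vs Ueda: Ueda wins 18–12.
  Rossi vs Varga: Rossi wins 25–5.
  Ueda vs Varga: Ueda wins 27–3.
Copeland scores (wins − losses):
  Rossi: 1 − 1 = 0
  Ueda: 2 − 0 = 2
  Varga: 0 − 2 = -2
Ueda has the best Copeland score.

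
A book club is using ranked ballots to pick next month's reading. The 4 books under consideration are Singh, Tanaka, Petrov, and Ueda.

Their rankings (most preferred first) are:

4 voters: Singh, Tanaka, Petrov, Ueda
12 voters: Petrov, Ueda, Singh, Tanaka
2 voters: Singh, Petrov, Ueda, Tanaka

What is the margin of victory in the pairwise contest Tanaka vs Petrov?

Ballots ranking Tanaka above Petrov: 4.
Ballots ranking Petrov above Tanaka: 12+2 = 14.
Petrov wins 14–4, a margin of 10.

10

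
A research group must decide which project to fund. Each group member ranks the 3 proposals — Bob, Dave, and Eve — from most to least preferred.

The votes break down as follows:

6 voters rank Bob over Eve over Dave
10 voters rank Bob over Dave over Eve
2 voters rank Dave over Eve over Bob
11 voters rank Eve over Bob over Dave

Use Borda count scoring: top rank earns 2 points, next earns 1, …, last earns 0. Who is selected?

Borda scores:
  Bob: 6·2 + 10·2 + 2·0 + 11·1 = 43
  Dave: 6·0 + 10·1 + 2·2 + 11·0 = 14
  Eve: 6·1 + 10·0 + 2·1 + 11·2 = 30
Bob has the highest total.

Bob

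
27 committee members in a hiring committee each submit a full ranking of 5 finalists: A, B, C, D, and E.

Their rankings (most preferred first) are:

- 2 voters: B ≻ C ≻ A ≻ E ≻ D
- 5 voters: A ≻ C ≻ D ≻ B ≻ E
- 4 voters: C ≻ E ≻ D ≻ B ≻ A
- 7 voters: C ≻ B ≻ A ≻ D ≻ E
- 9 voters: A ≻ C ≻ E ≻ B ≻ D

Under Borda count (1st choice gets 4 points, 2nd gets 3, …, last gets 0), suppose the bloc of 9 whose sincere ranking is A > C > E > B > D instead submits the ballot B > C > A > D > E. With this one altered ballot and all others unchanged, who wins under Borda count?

Borda totals with the altered ballot: A 56, B 74, C 92, D 34, E 14.
The winner is unchanged: still C.

C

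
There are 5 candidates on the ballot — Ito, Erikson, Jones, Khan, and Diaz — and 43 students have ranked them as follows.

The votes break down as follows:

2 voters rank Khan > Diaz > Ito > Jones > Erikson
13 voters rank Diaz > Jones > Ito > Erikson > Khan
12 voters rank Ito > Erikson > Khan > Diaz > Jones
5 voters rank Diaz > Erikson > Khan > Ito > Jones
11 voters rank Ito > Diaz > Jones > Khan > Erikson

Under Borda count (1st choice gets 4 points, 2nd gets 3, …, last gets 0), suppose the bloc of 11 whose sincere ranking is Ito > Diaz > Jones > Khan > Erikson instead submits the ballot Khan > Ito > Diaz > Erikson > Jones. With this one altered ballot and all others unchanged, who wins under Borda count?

Ito

Borda totals with the altered ballot: Ito 116, Erikson 75, Jones 41, Khan 86, Diaz 112.
The winner is unchanged: still Ito.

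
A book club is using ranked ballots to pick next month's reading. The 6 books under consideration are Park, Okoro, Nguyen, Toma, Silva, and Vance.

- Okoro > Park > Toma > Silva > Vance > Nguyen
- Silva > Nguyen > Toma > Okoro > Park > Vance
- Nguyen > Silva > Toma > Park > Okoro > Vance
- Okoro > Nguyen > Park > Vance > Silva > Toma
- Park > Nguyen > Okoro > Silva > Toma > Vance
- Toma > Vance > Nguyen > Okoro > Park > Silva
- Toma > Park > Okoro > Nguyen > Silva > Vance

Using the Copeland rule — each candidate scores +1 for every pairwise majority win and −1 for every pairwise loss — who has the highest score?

Nguyen

Pairwise results:
  Park vs Okoro: Okoro wins 4–3.
  Park vs Nguyen: Nguyen wins 4–3.
  Park vs Toma: Toma wins 4–3.
  Park vs Silva: Park wins 5–2.
  Park vs Vance: Park wins 6–1.
  Okoro vs Nguyen: Nguyen wins 4–3.
  Okoro vs Toma: Toma wins 4–3.
  Okoro vs Silva: Okoro wins 5–2.
  Okoro vs Vance: Okoro wins 6–1.
  Nguyen vs Toma: Nguyen wins 4–3.
  Nguyen vs Silva: Nguyen wins 5–2.
  Nguyen vs Vance: Nguyen wins 5–2.
  Toma vs Silva: Silva wins 4–3.
  Toma vs Vance: Toma wins 6–1.
  Silva vs Vance: Silva wins 5–2.
Copeland scores (wins − losses):
  Park: 2 − 3 = -1
  Okoro: 3 − 2 = 1
  Nguyen: 5 − 0 = 5
  Toma: 3 − 2 = 1
  Silva: 2 − 3 = -1
  Vance: 0 − 5 = -5
Nguyen has the best Copeland score.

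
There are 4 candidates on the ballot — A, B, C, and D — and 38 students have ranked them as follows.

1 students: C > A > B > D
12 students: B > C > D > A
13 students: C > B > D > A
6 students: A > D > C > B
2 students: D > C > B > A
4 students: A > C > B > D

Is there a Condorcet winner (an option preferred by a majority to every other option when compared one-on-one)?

Head-to-head results (38 voters total):
A vs B: B wins 27–11.
A vs C: C wins 28–10.
A vs D: D wins 27–11.
B vs C: C wins 26–12.
B vs D: B wins 30–8.
C vs D: C wins 30–8.
C beats each rival — A (28–10), B (26–12), D (30–8) — so C is the Condorcet winner.

Yes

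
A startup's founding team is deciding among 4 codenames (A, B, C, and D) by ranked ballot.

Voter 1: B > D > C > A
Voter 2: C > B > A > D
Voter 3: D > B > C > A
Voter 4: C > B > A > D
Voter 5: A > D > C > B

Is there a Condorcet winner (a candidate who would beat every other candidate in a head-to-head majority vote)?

Head-to-head results (5 voters total):
A vs B: B wins 4–1.
A vs C: C wins 4–1.
A vs D: A wins 3–2.
B vs C: C wins 3–2.
B vs D: B wins 3–2.
C vs D: D wins 3–2.
No candidate beats all others: A beats D beats C beats A, a majority cycle.

No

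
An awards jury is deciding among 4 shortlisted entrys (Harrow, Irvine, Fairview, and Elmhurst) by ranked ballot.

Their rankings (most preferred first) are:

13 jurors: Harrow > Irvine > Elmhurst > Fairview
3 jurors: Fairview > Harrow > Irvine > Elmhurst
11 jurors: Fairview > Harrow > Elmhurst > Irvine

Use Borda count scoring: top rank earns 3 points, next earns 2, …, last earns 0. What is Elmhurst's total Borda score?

Borda scores:
  Harrow: 13·3 + 3·2 + 11·2 = 67
  Irvine: 13·2 + 3·1 + 11·0 = 29
  Fairview: 13·0 + 3·3 + 11·3 = 42
  Elmhurst: 13·1 + 3·0 + 11·1 = 24

24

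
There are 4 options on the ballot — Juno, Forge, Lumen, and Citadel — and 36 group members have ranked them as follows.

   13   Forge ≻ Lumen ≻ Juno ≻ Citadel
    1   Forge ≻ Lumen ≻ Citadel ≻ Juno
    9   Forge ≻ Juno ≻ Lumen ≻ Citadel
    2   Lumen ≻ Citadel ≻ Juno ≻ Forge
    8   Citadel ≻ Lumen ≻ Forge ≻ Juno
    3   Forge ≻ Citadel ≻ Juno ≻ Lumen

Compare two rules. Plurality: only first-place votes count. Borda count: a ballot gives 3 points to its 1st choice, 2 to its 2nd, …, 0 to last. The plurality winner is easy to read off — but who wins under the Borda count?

Plurality first-place counts: Juno 0, Forge 26, Lumen 2, Citadel 8 → Forge.
Borda totals: Juno 36, Forge 86, Lumen 59, Citadel 35 → Forge.

Forge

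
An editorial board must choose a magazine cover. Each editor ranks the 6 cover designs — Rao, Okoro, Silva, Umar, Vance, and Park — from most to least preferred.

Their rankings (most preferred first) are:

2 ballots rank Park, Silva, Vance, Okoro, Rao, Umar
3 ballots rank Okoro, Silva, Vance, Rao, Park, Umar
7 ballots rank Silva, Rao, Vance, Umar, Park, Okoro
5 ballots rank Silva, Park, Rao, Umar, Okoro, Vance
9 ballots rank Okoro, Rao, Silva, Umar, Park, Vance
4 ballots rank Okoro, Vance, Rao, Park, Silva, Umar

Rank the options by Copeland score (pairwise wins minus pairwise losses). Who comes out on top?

Pairwise results:
  Rao vs Okoro: Okoro wins 18–12.
  Rao vs Silva: Silva wins 17–13.
  Rao vs Umar: Rao wins 30–0.
  Rao vs Vance: Rao wins 21–9.
  Rao vs Park: Rao wins 23–7.
  Okoro vs Silva: Okoro wins 16–14.
  Okoro vs Umar: Okoro wins 18–12.
  Okoro vs Vance: Okoro wins 21–9.
  Okoro vs Park: Okoro wins 16–14.
  Silva vs Umar: Silva wins 30–0.
  Silva vs Vance: Silva wins 26–4.
  Silva vs Park: Silva wins 24–6.
  Umar vs Vance: Vance wins 16–14.
  Umar vs Park: Umar wins 16–14.
  Vance vs Park: Park wins 16–14.
Copeland scores (wins − losses):
  Rao: 3 − 2 = 1
  Okoro: 5 − 0 = 5
  Silva: 4 − 1 = 3
  Umar: 1 − 4 = -3
  Vance: 1 − 4 = -3
  Park: 1 − 4 = -3
Okoro has the best Copeland score.

Okoro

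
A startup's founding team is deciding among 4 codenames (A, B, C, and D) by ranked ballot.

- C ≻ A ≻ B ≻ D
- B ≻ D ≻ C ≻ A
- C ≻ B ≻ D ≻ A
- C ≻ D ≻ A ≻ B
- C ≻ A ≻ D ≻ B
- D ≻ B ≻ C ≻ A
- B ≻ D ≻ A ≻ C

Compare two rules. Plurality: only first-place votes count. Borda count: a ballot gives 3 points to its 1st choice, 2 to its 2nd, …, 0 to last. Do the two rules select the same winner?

Yes

Plurality first-place counts: A 0, B 2, C 4, D 1 → C.
Borda totals: A 6, B 11, C 14, D 11 → C.
The two rules agree on C.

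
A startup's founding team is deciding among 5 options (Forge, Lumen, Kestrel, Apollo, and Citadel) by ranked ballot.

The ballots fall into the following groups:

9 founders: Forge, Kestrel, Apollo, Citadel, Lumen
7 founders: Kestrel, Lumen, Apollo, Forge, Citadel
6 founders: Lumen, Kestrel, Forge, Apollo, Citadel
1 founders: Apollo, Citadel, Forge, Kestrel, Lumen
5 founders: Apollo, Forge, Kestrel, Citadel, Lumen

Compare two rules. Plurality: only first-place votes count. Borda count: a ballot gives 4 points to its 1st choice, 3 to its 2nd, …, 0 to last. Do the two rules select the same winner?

No

Plurality first-place counts: Forge 9, Lumen 6, Kestrel 7, Apollo 6, Citadel 0 → Forge.
Borda totals: Forge 72, Lumen 45, Kestrel 84, Apollo 62, Citadel 17 → Kestrel.
The two rules disagree: plurality picks Forge, Borda picks Kestrel.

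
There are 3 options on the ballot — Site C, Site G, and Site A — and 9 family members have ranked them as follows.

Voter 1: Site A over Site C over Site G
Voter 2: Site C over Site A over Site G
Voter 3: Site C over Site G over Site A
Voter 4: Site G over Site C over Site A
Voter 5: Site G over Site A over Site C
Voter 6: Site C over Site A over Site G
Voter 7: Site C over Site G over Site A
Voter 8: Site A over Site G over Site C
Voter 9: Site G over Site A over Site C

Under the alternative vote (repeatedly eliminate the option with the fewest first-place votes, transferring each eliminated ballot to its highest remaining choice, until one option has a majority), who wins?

Round 1: Site C 4, Site G 3, Site A 2. Site A has the fewest and is eliminated.
Round 2: Site C 5, Site G 4. Site C has a majority.

Site C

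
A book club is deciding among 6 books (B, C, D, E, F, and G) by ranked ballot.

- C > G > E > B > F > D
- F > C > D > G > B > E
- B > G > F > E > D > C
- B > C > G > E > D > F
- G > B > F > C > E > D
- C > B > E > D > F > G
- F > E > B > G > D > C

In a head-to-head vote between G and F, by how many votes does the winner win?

1

Ballots ranking G above F: 4.
Ballots ranking F above G: 3.
G wins 4–3, a margin of 1.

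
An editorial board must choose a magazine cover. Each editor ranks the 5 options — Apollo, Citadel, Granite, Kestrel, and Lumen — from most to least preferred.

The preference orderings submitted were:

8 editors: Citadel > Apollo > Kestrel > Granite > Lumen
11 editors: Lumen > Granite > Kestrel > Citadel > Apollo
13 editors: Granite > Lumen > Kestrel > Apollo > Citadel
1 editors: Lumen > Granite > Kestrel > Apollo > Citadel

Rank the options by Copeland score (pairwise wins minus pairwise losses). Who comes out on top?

Granite

Pairwise results:
  Apollo vs Citadel: Citadel wins 19–14.
  Apollo vs Granite: Granite wins 25–8.
  Apollo vs Kestrel: Kestrel wins 25–8.
  Apollo vs Lumen: Lumen wins 25–8.
  Citadel vs Granite: Granite wins 25–8.
  Citadel vs Kestrel: Kestrel wins 25–8.
  Citadel vs Lumen: Lumen wins 25–8.
  Granite vs Kestrel: Granite wins 25–8.
  Granite vs Lumen: Granite wins 21–12.
  Kestrel vs Lumen: Lumen wins 25–8.
Copeland scores (wins − losses):
  Apollo: 0 − 4 = -4
  Citadel: 1 − 3 = -2
  Granite: 4 − 0 = 4
  Kestrel: 2 − 2 = 0
  Lumen: 3 − 1 = 2
Granite has the best Copeland score.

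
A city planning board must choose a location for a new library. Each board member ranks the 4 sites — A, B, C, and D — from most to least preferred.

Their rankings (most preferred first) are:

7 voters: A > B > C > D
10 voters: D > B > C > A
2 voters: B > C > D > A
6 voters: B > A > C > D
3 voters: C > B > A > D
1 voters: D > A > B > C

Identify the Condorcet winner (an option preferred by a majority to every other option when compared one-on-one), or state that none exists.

B

Head-to-head results (29 voters total):
A vs B: B wins 21–8.
A vs C: C wins 15–14.
A vs D: A wins 16–13.
B vs C: B wins 26–3.
B vs D: B wins 18–11.
C vs D: C wins 18–11.
B beats each rival — A (21–8), C (26–3), D (18–11) — so B is the Condorcet winner.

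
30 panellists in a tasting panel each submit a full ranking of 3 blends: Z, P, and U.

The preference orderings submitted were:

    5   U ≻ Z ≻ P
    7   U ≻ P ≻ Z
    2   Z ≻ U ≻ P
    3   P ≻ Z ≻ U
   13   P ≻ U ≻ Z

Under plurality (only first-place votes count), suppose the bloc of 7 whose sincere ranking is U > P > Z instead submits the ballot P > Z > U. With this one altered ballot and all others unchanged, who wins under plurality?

P

First-place totals with the altered ballot: Z 2, P 23, U 5.
The winner is unchanged: still P.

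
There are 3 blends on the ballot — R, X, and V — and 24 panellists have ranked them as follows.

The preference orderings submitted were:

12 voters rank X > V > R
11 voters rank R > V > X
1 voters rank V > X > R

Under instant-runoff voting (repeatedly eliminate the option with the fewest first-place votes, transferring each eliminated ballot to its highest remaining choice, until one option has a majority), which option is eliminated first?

Round 1: X 12, R 11, V 1. V has the fewest and is eliminated.
Round 2: X 13, R 11. X has a majority.

V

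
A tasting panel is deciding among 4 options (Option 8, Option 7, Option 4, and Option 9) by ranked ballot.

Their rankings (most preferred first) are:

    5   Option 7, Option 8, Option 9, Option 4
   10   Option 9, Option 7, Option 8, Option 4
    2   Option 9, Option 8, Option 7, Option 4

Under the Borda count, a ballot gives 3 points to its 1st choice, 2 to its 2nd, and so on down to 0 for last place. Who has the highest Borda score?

Borda scores:
  Option 8: 5·2 + 10·1 + 2·2 = 24
  Option 7: 5·3 + 10·2 + 2·1 = 37
  Option 4: 5·0 + 10·0 + 2·0 = 0
  Option 9: 5·1 + 10·3 + 2·3 = 41
Option 9 has the highest total.

Option 9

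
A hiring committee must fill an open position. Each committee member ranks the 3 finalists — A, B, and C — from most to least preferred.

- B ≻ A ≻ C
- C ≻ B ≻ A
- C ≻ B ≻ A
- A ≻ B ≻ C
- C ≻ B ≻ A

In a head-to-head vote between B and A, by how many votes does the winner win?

3

Ballots ranking B above A: 4.
Ballots ranking A above B: 1.
B wins 4–1, a margin of 3.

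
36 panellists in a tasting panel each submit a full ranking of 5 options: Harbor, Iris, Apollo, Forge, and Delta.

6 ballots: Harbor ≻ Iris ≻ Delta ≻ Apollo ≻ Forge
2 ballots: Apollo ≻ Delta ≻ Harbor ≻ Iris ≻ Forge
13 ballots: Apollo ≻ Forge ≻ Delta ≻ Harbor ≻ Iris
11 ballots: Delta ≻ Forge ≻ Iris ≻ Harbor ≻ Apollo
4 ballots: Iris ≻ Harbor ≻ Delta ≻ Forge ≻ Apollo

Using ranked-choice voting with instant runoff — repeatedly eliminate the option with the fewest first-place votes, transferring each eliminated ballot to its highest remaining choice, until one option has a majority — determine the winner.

Delta

Round 1: Apollo 15, Delta 11, Harbor 6, Iris 4, Forge 0. Forge has the fewest and is eliminated.
Round 2: Apollo 15, Delta 11, Harbor 6, Iris 4. Iris has the fewest and is eliminated.
Round 3: Apollo 15, Delta 11, Harbor 10. Harbor has the fewest and is eliminated.
Round 4: Delta 21, Apollo 15. Delta has a majority.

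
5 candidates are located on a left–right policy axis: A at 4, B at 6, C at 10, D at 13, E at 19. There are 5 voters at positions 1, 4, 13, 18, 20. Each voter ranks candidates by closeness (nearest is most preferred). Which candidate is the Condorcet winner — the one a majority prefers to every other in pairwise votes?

With single-peaked preferences on a line, the Condorcet winner is the candidate closest to the median voter.
The median voter (position 13) is closest to D at 13.
Check: D vs C — voters closer to D: 3 of 5.

D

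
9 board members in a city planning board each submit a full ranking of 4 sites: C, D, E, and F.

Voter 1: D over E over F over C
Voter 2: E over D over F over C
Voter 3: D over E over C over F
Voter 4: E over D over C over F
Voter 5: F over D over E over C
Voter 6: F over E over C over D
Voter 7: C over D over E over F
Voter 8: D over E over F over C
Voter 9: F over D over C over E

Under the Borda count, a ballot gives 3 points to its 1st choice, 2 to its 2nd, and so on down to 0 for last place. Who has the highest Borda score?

Borda scores:
  C: 0 + 0 + 1 + 1 + 0 + 1 + 3 + 0 + 1 = 7
  D: 3 + 2 + 3 + 2 + 2 + 0 + 2 + 3 + 2 = 19
  E: 2 + 3 + 2 + 3 + 1 + 2 + 1 + 2 + 0 = 16
  F: 1 + 1 + 0 + 0 + 3 + 3 + 0 + 1 + 3 = 12
D has the highest total.

D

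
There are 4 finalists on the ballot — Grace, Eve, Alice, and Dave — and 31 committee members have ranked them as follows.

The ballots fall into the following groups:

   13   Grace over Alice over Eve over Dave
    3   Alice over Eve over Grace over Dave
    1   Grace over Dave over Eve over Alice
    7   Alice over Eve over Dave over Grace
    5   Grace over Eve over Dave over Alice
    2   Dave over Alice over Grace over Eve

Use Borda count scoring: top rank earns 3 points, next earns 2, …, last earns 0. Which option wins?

Grace

Borda scores:
  Grace: 13·3 + 3·1 + 3 + 7·0 + 5·3 + 2·1 = 62
  Eve: 13·1 + 3·2 + 1 + 7·2 + 5·2 + 2·0 = 44
  Alice: 13·2 + 3·3 + 0 + 7·3 + 5·0 + 2·2 = 60
  Dave: 13·0 + 3·0 + 2 + 7·1 + 5·1 + 2·3 = 20
Grace has the highest total.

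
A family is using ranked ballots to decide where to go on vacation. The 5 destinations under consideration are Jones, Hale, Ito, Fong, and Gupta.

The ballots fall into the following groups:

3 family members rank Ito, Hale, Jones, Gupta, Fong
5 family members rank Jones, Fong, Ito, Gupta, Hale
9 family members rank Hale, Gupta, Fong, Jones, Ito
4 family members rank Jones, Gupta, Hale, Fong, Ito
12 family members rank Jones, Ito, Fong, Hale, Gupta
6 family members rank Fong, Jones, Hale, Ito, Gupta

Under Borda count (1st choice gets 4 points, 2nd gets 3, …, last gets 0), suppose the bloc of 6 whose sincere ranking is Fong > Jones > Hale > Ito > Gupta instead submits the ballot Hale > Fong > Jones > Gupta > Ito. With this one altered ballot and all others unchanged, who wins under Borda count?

Jones

Borda totals with the altered ballot: Jones 111, Hale 89, Ito 58, Fong 79, Gupta 53.
The winner is unchanged: still Jones.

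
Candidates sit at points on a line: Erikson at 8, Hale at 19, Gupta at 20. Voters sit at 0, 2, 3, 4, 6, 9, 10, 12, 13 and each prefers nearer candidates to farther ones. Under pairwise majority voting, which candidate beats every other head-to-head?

Erikson

With single-peaked preferences on a line, the Condorcet winner is the candidate closest to the median voter.
The median voter (position 6) is closest to Erikson at 8.
Check: Erikson vs Gupta — voters closer to Erikson: 9 of 9.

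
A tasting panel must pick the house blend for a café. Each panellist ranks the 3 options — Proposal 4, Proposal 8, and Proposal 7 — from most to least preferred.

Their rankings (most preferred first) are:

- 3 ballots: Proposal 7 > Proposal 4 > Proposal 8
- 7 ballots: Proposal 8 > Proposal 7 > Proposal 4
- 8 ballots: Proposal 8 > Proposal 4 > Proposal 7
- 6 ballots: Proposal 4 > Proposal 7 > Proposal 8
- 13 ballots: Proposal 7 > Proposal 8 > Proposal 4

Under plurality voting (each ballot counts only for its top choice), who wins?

First-place vote totals:
  Proposal 4: 6
  Proposal 8: 15
  Proposal 7: 16
Proposal 7 has the most first-place votes.

Proposal 7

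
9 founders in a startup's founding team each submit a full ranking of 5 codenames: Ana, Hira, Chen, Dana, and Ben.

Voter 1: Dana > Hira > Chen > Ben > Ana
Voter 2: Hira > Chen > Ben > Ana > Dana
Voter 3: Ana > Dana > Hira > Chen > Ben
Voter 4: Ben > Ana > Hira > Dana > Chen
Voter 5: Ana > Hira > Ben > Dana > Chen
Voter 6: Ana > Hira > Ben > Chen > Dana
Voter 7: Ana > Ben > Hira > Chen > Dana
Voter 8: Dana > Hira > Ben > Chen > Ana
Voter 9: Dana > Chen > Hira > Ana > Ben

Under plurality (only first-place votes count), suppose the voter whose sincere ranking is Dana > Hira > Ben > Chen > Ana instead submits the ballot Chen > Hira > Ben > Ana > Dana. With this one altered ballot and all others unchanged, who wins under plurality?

First-place totals with the altered ballot: Ana 4, Hira 1, Chen 1, Dana 2, Ben 1.
The winner is unchanged: still Ana.

Ana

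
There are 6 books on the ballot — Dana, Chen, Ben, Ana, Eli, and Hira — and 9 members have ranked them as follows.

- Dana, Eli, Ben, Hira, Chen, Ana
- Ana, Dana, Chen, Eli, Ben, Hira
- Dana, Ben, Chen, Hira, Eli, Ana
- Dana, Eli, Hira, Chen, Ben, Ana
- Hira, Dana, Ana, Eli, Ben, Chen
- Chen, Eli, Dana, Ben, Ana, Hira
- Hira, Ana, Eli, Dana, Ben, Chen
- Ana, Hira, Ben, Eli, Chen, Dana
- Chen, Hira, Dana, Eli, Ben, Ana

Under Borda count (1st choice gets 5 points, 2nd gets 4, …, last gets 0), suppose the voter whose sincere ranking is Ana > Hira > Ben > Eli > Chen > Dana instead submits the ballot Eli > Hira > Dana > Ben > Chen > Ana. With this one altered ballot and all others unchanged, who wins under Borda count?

Borda totals with the altered ballot: Dana 34, Chen 20, Ben 16, Ana 13, Eli 27, Hira 25.
The winner is unchanged: still Dana.

Dana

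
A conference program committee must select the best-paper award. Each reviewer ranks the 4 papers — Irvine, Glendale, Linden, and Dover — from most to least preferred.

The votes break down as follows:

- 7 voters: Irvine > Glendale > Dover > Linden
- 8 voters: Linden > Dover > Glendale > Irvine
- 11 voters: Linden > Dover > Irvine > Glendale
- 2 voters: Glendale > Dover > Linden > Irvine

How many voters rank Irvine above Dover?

7

Ballots ranking Irvine above Dover: 7.
Ballots ranking Dover above Irvine: 8+11+2 = 21.
So 7 of 28 voters prefer Irvine to Dover.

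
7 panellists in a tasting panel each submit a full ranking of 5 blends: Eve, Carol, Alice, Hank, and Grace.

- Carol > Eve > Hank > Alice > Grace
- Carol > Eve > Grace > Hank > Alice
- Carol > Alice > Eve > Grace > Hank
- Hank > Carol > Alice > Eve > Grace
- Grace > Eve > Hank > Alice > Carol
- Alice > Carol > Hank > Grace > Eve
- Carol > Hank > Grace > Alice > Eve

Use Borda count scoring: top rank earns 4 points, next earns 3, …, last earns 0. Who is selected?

Carol

Borda scores:
  Eve: 3 + 3 + 2 + 1 + 3 + 0 + 0 = 12
  Carol: 4 + 4 + 4 + 3 + 0 + 3 + 4 = 22
  Alice: 1 + 0 + 3 + 2 + 1 + 4 + 1 = 12
  Hank: 2 + 1 + 0 + 4 + 2 + 2 + 3 = 14
  Grace: 0 + 2 + 1 + 0 + 4 + 1 + 2 = 10
Carol has the highest total.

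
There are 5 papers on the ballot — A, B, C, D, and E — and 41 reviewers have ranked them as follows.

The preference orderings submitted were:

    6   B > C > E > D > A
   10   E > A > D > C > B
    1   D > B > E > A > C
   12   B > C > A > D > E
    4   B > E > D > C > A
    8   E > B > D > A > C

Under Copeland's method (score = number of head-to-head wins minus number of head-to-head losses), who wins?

B

Pairwise results:
  A vs B: B wins 31–10.
  A vs C: C wins 22–19.
  A vs D: A wins 22–19.
  A vs E: E wins 29–12.
  B vs C: B wins 31–10.
  B vs D: B wins 30–11.
  B vs E: B wins 23–18.
  C vs D: D wins 23–18.
  C vs E: E wins 23–18.
  D vs E: E wins 28–13.
Copeland scores (wins − losses):
  A: 1 − 3 = -2
  B: 4 − 0 = 4
  C: 1 − 3 = -2
  D: 1 − 3 = -2
  E: 3 − 1 = 2
B has the best Copeland score.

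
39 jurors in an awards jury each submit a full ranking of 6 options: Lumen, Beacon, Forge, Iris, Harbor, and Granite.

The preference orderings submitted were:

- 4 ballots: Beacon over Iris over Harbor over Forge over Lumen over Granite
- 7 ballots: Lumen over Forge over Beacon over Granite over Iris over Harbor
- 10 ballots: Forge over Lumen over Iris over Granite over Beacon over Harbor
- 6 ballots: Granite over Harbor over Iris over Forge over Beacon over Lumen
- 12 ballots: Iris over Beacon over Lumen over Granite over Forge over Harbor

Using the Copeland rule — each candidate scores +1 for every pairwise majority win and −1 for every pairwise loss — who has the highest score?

Pairwise results:
  Lumen vs Beacon: Beacon wins 22–17.
  Lumen vs Forge: Forge wins 20–19.
  Lumen vs Iris: Iris wins 22–17.
  Lumen vs Harbor: Lumen wins 29–10.
  Lumen vs Granite: Lumen wins 33–6.
  Beacon vs Forge: Forge wins 23–16.
  Beacon vs Iris: Iris wins 28–11.
  Beacon vs Harbor: Beacon wins 33–6.
  Beacon vs Granite: Beacon wins 23–16.
  Forge vs Iris: Iris wins 22–17.
  Forge vs Harbor: Forge wins 29–10.
  Forge vs Granite: Forge wins 21–18.
  Iris vs Harbor: Iris wins 33–6.
  Iris vs Granite: Iris wins 26–13.
  Harbor vs Granite: Granite wins 35–4.
Copeland scores (wins − losses):
  Lumen: 2 − 3 = -1
  Beacon: 3 − 2 = 1
  Forge: 4 − 1 = 3
  Iris: 5 − 0 = 5
  Harbor: 0 − 5 = -5
  Granite: 1 − 4 = -3
Iris has the best Copeland score.

Iris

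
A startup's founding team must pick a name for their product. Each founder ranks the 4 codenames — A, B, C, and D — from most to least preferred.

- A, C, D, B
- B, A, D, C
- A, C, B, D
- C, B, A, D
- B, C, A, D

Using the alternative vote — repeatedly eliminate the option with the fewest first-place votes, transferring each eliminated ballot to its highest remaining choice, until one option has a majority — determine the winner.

Round 1: A 2, B 2, C 1, D 0. D has the fewest and is eliminated.
Round 2: A 2, B 2, C 1. C has the fewest and is eliminated.
Round 3: B 3, A 2. B has a majority.

B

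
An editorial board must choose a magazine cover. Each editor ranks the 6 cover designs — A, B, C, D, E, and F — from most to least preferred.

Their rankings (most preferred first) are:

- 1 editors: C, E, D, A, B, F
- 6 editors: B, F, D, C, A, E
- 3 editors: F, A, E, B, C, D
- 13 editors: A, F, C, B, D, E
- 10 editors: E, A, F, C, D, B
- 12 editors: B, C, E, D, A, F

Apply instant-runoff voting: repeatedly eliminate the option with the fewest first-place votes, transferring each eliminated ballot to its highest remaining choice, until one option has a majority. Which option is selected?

A

Round 1: B 18, A 13, E 10, F 3, C 1, D 0. D has the fewest and is eliminated.
Round 2: B 18, A 13, E 10, F 3, C 1. C has the fewest and is eliminated.
Round 3: B 18, A 13, E 11, F 3. F has the fewest and is eliminated.
Round 4: B 18, A 16, E 11. E has the fewest and is eliminated.
Round 5: A 27, B 18. A has a majority.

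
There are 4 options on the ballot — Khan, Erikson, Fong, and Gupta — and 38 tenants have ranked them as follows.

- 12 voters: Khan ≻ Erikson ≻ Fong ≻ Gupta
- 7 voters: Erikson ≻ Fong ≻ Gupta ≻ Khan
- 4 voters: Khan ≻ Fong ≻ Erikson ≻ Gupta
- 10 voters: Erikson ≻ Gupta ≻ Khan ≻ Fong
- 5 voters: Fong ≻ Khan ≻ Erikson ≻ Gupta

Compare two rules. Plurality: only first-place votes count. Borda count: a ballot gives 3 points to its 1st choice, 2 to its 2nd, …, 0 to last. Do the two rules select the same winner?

Yes

Plurality first-place counts: Khan 16, Erikson 17, Fong 5, Gupta 0 → Erikson.
Borda totals: Khan 68, Erikson 84, Fong 49, Gupta 27 → Erikson.
The two rules agree on Erikson.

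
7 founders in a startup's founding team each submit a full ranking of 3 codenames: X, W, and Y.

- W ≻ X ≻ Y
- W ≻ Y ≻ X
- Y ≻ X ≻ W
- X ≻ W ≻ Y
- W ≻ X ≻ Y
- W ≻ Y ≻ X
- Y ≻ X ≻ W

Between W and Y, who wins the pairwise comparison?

Ballots ranking W above Y: 5.
Ballots ranking Y above W: 2.
W wins the head-to-head, 5–2.

W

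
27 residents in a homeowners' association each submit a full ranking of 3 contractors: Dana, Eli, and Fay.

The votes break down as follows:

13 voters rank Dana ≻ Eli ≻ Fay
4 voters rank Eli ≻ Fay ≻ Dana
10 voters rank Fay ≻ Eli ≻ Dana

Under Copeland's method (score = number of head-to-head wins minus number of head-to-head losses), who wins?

Eli

Pairwise results:
  Dana vs Eli: Eli wins 14–13.
  Dana vs Fay: Fay wins 14–13.
  Eli vs Fay: Eli wins 17–10.
Copeland scores (wins − losses):
  Dana: 0 − 2 = -2
  Eli: 2 − 0 = 2
  Fay: 1 − 1 = 0
Eli has the best Copeland score.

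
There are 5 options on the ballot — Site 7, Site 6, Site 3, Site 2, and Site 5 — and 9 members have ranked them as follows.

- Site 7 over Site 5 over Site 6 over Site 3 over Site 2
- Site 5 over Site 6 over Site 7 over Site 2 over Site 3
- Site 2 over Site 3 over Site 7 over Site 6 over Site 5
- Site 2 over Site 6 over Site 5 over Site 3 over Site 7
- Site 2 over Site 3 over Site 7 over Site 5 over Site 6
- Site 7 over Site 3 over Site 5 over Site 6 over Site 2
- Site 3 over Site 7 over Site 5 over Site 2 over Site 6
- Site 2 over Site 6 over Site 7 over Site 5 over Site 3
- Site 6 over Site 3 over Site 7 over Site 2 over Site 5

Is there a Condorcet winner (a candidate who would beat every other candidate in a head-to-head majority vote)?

No

Head-to-head results (9 voters total):
Site 7 vs Site 6: Site 7 wins 5–4.
Site 7 vs Site 3: Site 3 wins 5–4.
Site 7 vs Site 2: Site 7 wins 5–4.
Site 7 vs Site 5: Site 7 wins 7–2.
Site 6 vs Site 3: Site 6 wins 5–4.
Site 6 vs Site 2: Site 2 wins 5–4.
Site 6 vs Site 5: Site 5 wins 5–4.
Site 3 vs Site 2: Site 2 wins 5–4.
Site 3 vs Site 5: Site 3 wins 5–4.
Site 2 vs Site 5: Site 2 wins 5–4.
No candidate beats all others: Site 7 beats Site 6 beats Site 3 beats Site 7, a majority cycle.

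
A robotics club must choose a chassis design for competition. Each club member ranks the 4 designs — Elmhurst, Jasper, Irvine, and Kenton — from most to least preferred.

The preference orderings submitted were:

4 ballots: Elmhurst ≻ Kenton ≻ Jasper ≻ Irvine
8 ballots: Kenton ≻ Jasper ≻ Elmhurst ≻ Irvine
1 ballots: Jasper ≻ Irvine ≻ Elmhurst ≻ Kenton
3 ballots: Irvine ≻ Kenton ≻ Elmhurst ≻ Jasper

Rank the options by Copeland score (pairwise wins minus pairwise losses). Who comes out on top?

Pairwise results:
  Elmhurst vs Jasper: Jasper wins 9–7.
  Elmhurst vs Irvine: Elmhurst wins 12–4.
  Elmhurst vs Kenton: Kenton wins 11–5.
  Jasper vs Irvine: Jasper wins 13–3.
  Jasper vs Kenton: Kenton wins 15–1.
  Irvine vs Kenton: Kenton wins 12–4.
Copeland scores (wins − losses):
  Elmhurst: 1 − 2 = -1
  Jasper: 2 − 1 = 1
  Irvine: 0 − 3 = -3
  Kenton: 3 − 0 = 3
Kenton has the best Copeland score.

Kenton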